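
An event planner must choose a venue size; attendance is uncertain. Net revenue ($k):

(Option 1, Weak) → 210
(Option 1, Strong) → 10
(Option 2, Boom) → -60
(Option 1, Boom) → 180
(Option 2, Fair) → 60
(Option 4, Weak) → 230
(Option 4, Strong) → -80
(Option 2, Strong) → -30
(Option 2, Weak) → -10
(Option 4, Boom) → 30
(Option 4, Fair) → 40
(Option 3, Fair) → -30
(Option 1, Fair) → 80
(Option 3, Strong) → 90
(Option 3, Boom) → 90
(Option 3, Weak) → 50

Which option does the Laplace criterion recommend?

Row averages: Option 1=120, Option 2=-10, Option 3=50, Option 4=55
Highest average = 120 → Option 1.

Option 1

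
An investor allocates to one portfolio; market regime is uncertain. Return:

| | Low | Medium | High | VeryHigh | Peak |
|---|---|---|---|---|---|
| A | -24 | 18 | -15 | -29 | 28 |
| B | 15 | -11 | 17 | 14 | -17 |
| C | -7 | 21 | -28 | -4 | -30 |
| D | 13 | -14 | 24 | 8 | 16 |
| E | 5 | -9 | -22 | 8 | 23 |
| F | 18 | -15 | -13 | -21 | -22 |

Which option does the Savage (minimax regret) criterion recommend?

Column bests: Low=18, Medium=21, High=24, VeryHigh=14, Peak=28.
A regrets: 42, 3, 39, 43, 0 → max 43
B regrets: 3, 32, 7, 0, 45 → max 45
C regrets: 25, 0, 52, 18, 58 → max 58
D regrets: 5, 35, 0, 6, 12 → max 35
E regrets: 13, 30, 46, 6, 5 → max 46
F regrets: 0, 36, 37, 35, 50 → max 50
Smallest max regret = 35 → D.

D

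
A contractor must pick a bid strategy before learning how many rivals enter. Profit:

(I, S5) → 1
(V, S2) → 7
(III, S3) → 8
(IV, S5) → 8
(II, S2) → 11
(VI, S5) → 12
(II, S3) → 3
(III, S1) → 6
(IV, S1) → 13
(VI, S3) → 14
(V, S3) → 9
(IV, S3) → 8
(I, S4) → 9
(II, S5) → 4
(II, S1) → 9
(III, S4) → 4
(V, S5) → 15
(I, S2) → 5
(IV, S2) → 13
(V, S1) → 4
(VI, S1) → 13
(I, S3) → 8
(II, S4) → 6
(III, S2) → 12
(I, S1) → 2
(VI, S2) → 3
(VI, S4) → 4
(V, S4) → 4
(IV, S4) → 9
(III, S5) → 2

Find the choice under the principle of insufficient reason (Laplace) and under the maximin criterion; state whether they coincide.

Row averages: I=5, II=6.6, III=6.4, IV=10.2, V=7.8, VI=9.2
Highest average = 10.2 → IV.
Row minima: I=1, II=3, III=2, IV=8, V=4, VI=3
Best worst-case = 8 → IV.

laplace → IV; maximin → IV (agree)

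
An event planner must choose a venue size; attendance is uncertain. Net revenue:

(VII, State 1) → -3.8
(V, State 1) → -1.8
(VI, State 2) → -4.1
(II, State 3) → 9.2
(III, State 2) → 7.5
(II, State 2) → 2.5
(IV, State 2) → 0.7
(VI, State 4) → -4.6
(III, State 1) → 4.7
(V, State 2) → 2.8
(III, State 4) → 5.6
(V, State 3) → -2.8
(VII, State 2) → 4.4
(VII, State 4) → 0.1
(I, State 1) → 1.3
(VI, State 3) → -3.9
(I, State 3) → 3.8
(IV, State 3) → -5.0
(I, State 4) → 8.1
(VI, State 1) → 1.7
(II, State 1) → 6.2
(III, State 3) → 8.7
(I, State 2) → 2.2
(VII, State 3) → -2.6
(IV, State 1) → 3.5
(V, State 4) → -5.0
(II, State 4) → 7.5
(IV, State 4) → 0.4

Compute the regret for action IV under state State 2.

6.8

Best payoff under State 2 is 7.5.
Regret = 7.5 − 0.7 = 6.8.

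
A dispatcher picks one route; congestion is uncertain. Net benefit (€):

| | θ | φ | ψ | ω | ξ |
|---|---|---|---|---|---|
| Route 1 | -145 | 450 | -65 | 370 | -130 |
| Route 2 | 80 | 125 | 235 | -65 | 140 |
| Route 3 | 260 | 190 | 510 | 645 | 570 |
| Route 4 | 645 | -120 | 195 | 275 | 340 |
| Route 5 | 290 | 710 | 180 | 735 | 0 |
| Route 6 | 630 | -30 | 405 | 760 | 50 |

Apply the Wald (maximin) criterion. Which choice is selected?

Route 3

Row minima: Route 1=-145, Route 2=-65, Route 3=190, Route 4=-120, Route 5=0, Route 6=-30
Best worst-case = 190 → Route 3.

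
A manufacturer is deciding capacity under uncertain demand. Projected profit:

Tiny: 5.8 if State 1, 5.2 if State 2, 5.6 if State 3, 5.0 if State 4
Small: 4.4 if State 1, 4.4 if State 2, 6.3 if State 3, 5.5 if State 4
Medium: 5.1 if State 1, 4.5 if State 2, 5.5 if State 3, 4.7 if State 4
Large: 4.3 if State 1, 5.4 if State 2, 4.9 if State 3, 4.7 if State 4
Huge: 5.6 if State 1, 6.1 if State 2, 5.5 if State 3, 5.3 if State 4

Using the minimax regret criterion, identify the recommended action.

Huge

Column bests: State 1=5.8, State 2=6.1, State 3=6.3, State 4=5.5.
Tiny regrets: 0.0, 0.9, 0.7, 0.5 → max 0.9
Small regrets: 1.4, 1.7, 0.0, 0.0 → max 1.7
Medium regrets: 0.7, 1.6, 0.8, 0.8 → max 1.6
Large regrets: 1.5, 0.7, 1.4, 0.8 → max 1.5
Huge regrets: 0.2, 0.0, 0.8, 0.2 → max 0.8
Smallest max regret = 0.8 → Huge.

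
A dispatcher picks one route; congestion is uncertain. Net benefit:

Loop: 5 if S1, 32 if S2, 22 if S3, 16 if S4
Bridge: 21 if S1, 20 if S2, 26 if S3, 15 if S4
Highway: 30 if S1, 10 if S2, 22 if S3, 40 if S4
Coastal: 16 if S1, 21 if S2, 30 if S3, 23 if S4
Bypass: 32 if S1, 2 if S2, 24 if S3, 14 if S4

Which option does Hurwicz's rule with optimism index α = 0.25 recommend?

Loop: 0.25·32 + 0.75·5 = 11.75
Bridge: 0.25·26 + 0.75·15 = 17.75
Highway: 0.25·40 + 0.75·10 = 17.5
Coastal: 0.25·30 + 0.75·16 = 19.5
Bypass: 0.25·32 + 0.75·2 = 9.5
Highest Hurwicz score = 19.5 → Coastal.

Coastal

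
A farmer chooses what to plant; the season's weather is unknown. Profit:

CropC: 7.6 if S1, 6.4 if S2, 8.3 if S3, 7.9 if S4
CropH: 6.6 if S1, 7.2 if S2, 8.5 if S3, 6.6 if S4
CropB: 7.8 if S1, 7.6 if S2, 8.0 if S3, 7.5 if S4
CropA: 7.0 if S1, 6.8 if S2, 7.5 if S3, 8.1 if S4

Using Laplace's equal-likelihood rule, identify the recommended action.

Row averages: CropC=7.55, CropH=7.225, CropB=7.725, CropA=7.35
Highest average = 7.725 → CropB.

CropB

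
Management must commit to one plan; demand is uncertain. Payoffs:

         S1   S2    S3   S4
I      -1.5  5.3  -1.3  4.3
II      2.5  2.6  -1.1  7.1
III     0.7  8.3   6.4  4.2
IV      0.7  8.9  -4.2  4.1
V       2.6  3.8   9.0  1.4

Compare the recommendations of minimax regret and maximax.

minimax regret → III; maximax → V (disagree)

Column bests: S1=2.6, S2=8.9, S3=9.0, S4=7.1.
I regrets: 4.1, 3.6, 10.3, 2.8 → max 10.3
II regrets: 0.1, 6.3, 10.1, 0.0 → max 10.1
III regrets: 1.9, 0.6, 2.6, 2.9 → max 2.9
IV regrets: 1.9, 0.0, 13.2, 3.0 → max 13.2
V regrets: 0.0, 5.1, 0.0, 5.7 → max 5.7
Smallest max regret = 2.9 → III.
Row maxima: I=5.3, II=7.1, III=8.3, IV=8.9, V=9.0
Best best-case = 9.0 → V.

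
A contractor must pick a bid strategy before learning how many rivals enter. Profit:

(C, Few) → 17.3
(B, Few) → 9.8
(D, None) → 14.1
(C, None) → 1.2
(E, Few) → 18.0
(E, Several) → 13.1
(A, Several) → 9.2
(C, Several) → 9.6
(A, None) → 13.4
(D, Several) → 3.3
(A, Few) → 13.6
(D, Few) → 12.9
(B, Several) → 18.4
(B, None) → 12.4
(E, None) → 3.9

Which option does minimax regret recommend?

B

Column bests: None=14.1, Few=18.0, Several=18.4.
A regrets: 0.7, 4.4, 9.2 → max 9.2
B regrets: 1.7, 8.2, 0.0 → max 8.2
C regrets: 12.9, 0.7, 8.8 → max 12.9
D regrets: 0.0, 5.1, 15.1 → max 15.1
E regrets: 10.2, 0.0, 5.3 → max 10.2
Smallest max regret = 8.2 → B.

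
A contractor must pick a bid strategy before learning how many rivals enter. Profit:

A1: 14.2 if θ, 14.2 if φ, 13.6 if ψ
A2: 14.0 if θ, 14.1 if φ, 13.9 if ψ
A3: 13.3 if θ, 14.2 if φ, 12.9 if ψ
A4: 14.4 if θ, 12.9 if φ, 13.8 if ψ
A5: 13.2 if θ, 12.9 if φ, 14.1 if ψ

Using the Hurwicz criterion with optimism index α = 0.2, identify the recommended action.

A2

A1: 0.2·14.2 + 0.8·13.6 = 13.72
A2: 0.2·14.1 + 0.8·13.9 = 13.94
A3: 0.2·14.2 + 0.8·12.9 = 13.16
A4: 0.2·14.4 + 0.8·12.9 = 13.2
A5: 0.2·14.1 + 0.8·12.9 = 13.14
Highest Hurwicz score = 13.94 → A2.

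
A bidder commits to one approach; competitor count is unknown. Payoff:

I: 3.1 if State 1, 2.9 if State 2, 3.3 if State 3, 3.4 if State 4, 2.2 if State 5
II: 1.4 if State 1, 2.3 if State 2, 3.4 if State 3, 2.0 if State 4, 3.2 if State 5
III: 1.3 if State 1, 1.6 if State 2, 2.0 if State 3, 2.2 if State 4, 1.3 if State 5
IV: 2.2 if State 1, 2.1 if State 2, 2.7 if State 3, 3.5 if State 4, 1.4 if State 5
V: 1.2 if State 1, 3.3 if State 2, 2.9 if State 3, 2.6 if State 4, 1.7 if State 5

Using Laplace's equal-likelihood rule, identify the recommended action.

I

Row averages: I=2.98, II=2.46, III=1.68, IV=2.38, V=2.34
Highest average = 2.98 → I.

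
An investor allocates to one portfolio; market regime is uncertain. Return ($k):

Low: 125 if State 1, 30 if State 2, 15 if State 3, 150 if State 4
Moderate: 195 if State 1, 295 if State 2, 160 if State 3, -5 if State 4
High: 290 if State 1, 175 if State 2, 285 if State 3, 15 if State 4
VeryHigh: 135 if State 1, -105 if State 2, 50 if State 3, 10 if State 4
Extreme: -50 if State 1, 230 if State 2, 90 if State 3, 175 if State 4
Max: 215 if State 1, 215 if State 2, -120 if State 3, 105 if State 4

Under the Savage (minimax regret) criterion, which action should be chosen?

Column bests: State 1=290, State 2=295, State 3=285, State 4=175.
Low regrets: 165, 265, 270, 25 → max 270
Moderate regrets: 95, 0, 125, 180 → max 180
High regrets: 0, 120, 0, 160 → max 160
VeryHigh regrets: 155, 400, 235, 165 → max 400
Extreme regrets: 340, 65, 195, 0 → max 340
Max regrets: 75, 80, 405, 70 → max 405
Smallest max regret = 160 → High.

High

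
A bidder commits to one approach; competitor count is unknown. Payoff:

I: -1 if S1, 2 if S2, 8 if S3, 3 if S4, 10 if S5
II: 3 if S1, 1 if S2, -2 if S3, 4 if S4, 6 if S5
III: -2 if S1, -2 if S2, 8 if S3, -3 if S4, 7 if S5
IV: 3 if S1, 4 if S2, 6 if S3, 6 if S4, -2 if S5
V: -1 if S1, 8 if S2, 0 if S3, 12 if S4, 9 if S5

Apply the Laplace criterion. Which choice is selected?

Row averages: I=4.4, II=2.4, III=1.6, IV=3.4, V=5.6
Highest average = 5.6 → V.

V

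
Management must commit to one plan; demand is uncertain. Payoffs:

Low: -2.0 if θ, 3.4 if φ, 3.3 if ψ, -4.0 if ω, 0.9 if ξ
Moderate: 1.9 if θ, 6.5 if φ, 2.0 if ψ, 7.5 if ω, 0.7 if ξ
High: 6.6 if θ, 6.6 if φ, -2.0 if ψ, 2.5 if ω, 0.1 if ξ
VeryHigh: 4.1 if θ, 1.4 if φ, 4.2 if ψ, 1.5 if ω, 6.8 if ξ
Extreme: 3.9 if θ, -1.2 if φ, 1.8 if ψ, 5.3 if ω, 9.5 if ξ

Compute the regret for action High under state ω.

5.0

Best payoff under ω is 7.5.
Regret = 7.5 − 2.5 = 5.0.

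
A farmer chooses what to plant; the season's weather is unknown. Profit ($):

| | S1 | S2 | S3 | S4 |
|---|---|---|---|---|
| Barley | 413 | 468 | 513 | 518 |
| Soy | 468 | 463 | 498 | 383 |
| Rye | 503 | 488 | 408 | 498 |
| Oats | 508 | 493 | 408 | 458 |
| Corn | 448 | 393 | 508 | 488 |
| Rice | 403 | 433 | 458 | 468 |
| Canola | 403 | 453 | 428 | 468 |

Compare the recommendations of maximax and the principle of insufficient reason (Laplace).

Row maxima: Barley=518, Soy=498, Rye=503, Oats=508, Corn=508, Rice=468, Canola=468
Best best-case = 518 → Barley.
Row averages: Barley=478, Soy=453, Rye=474.25, Oats=466.75, Corn=459.25, Rice=440.5, Canola=438
Highest average = 478 → Barley.

maximax → Barley; laplace → Barley (agree)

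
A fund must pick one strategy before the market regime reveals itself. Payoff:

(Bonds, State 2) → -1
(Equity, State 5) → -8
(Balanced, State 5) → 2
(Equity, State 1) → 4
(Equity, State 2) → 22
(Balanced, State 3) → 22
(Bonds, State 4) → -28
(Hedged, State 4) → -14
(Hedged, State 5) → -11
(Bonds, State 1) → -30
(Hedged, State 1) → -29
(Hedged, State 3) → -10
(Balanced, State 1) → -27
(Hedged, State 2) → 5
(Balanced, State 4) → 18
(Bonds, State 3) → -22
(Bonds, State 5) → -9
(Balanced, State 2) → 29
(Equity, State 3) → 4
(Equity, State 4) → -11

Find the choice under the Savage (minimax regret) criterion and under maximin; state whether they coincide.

Column bests: State 1=4, State 2=29, State 3=22, State 4=18, State 5=2.
Hedged regrets: 33, 24, 32, 32, 13 → max 33
Equity regrets: 0, 7, 18, 29, 10 → max 29
Bonds regrets: 34, 30, 44, 46, 11 → max 46
Balanced regrets: 31, 0, 0, 0, 0 → max 31
Smallest max regret = 29 → Equity.
Row minima: Hedged=-29, Equity=-11, Bonds=-30, Balanced=-27
Best worst-case = -11 → Equity.

minimax regret → Equity; maximin → Equity (agree)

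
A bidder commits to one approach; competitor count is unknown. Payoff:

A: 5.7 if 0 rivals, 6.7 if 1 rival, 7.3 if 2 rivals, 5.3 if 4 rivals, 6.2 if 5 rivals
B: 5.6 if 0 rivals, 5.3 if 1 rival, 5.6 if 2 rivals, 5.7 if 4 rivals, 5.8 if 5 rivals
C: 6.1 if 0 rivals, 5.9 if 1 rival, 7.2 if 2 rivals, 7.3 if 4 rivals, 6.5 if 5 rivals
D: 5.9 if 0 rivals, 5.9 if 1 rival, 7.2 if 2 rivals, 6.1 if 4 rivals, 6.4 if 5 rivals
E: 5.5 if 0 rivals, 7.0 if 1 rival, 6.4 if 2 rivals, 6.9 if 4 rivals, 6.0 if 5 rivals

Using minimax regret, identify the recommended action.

E

Column bests: 0 rivals=6.1, 1 rival=7.0, 2 rivals=7.3, 4 rivals=7.3, 5 rivals=6.5.
A regrets: 0.4, 0.3, 0.0, 2.0, 0.3 → max 2.0
B regrets: 0.5, 1.7, 1.7, 1.6, 0.7 → max 1.7
C regrets: 0.0, 1.1, 0.1, 0.0, 0.0 → max 1.1
D regrets: 0.2, 1.1, 0.1, 1.2, 0.1 → max 1.2
E regrets: 0.6, 0.0, 0.9, 0.4, 0.5 → max 0.9
Smallest max regret = 0.9 → E.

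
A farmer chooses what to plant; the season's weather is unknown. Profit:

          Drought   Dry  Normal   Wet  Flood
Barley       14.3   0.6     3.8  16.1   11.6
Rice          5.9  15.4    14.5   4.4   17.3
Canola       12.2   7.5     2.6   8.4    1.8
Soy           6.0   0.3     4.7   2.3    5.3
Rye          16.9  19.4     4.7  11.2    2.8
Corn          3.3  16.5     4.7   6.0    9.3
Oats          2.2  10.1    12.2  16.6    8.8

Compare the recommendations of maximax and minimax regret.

maximax → Rye; minimax regret → Rice (disagree)

Row maxima: Barley=16.1, Rice=17.3, Canola=12.2, Soy=6.0, Rye=19.4, Corn=16.5, Oats=16.6
Best best-case = 19.4 → Rye.
Column bests: Drought=16.9, Dry=19.4, Normal=14.5, Wet=16.6, Flood=17.3.
Barley regrets: 2.6, 18.8, 10.7, 0.5, 5.7 → max 18.8
Rice regrets: 11.0, 4.0, 0.0, 12.2, 0.0 → max 12.2
Canola regrets: 4.7, 11.9, 11.9, 8.2, 15.5 → max 15.5
Soy regrets: 10.9, 19.1, 9.8, 14.3, 12.0 → max 19.1
Rye regrets: 0.0, 0.0, 9.8, 5.4, 14.5 → max 14.5
Corn regrets: 13.6, 2.9, 9.8, 10.6, 8.0 → max 13.6
Oats regrets: 14.7, 9.3, 2.3, 0.0, 8.5 → max 14.7
Smallest max regret = 12.2 → Rice.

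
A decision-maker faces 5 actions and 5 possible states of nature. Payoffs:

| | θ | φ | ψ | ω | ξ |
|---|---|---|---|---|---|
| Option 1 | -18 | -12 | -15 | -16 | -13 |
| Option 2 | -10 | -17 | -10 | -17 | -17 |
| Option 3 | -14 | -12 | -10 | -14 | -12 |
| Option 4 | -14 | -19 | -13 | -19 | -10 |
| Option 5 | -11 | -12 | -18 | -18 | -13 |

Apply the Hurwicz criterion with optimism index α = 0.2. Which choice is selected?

Option 3

Option 1: 0.2·(-12) + 0.8·(-18) = -16.8
Option 2: 0.2·(-10) + 0.8·(-17) = -15.6
Option 3: 0.2·(-10) + 0.8·(-14) = -13.2
Option 4: 0.2·(-10) + 0.8·(-19) = -17.2
Option 5: 0.2·(-11) + 0.8·(-18) = -16.6
Highest Hurwicz score = -13.2 → Option 3.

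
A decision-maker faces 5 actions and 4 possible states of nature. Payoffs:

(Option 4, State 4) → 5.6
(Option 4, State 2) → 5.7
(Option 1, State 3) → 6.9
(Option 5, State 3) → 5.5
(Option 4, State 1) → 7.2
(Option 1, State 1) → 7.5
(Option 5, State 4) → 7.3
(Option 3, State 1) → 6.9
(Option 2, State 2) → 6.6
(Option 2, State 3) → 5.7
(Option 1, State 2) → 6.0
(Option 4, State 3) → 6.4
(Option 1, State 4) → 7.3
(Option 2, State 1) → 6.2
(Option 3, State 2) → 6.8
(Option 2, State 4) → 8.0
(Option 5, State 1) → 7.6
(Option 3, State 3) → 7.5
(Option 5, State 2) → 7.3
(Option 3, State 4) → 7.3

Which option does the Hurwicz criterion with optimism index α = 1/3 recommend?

Option 3

Option 1: 1/3·7.5 + 2/3·6.0 = 6.5
Option 2: 1/3·8.0 + 2/3·5.7 = 97/15
Option 3: 1/3·7.5 + 2/3·6.8 = 211/30
Option 4: 1/3·7.2 + 2/3·5.6 = 92/15
Option 5: 1/3·7.6 + 2/3·5.5 = 6.2
Highest Hurwicz score = 211/30 → Option 3.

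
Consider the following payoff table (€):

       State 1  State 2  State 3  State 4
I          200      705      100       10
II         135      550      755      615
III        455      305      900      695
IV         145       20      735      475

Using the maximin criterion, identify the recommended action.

Row minima: I=10, II=135, III=305, IV=20
Best worst-case = 305 → III.

III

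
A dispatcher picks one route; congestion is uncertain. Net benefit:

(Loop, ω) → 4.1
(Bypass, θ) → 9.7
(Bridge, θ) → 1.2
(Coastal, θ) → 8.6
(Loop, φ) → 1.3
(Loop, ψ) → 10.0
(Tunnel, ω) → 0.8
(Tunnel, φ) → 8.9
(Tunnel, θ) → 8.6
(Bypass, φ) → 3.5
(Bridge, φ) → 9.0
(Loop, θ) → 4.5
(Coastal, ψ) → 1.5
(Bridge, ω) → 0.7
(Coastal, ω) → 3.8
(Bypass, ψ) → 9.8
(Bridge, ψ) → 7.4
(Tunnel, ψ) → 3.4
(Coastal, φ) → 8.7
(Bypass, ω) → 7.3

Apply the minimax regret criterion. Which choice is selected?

Bypass

Column bests: θ=9.7, φ=9.0, ψ=10.0, ω=7.3.
Tunnel regrets: 1.1, 0.1, 6.6, 6.5 → max 6.6
Coastal regrets: 1.1, 0.3, 8.5, 3.5 → max 8.5
Loop regrets: 5.2, 7.7, 0.0, 3.2 → max 7.7
Bridge regrets: 8.5, 0.0, 2.6, 6.6 → max 8.5
Bypass regrets: 0.0, 5.5, 0.2, 0.0 → max 5.5
Smallest max regret = 5.5 → Bypass.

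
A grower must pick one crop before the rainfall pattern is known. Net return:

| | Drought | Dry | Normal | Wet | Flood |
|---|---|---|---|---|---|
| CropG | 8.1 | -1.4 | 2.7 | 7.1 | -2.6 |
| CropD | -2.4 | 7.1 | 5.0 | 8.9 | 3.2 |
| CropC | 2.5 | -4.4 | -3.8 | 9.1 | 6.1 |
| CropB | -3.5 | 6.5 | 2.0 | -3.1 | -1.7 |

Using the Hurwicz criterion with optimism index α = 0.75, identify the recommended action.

CropD

CropG: 0.75·8.1 + 0.25·(-2.6) = 5.425
CropD: 0.75·8.9 + 0.25·(-2.4) = 6.075
CropC: 0.75·9.1 + 0.25·(-4.4) = 5.725
CropB: 0.75·6.5 + 0.25·(-3.5) = 4
Highest Hurwicz score = 6.075 → CropD.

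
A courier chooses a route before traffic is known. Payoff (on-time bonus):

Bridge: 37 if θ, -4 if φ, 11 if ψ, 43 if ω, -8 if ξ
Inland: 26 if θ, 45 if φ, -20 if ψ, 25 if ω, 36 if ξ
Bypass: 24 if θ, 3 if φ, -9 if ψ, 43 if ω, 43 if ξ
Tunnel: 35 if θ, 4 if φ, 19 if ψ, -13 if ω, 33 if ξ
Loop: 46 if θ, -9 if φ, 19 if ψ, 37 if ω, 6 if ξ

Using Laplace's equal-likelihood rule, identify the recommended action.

Row averages: Bridge=15.8, Inland=22.4, Bypass=20.8, Tunnel=15.6, Loop=19.8
Highest average = 22.4 → Inland.

Inland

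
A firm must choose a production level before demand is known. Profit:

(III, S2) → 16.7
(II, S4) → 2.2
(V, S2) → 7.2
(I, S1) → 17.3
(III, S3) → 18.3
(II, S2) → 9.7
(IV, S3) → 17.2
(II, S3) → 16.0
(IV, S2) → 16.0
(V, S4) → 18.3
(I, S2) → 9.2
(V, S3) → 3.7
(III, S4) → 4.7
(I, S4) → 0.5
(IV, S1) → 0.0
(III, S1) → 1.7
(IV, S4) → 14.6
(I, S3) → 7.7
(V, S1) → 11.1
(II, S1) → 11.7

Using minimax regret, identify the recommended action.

V

Column bests: S1=17.3, S2=16.7, S3=18.3, S4=18.3.
I regrets: 0.0, 7.5, 10.6, 17.8 → max 17.8
II regrets: 5.6, 7.0, 2.3, 16.1 → max 16.1
III regrets: 15.6, 0.0, 0.0, 13.6 → max 15.6
IV regrets: 17.3, 0.7, 1.1, 3.7 → max 17.3
V regrets: 6.2, 9.5, 14.6, 0.0 → max 14.6
Smallest max regret = 14.6 → V.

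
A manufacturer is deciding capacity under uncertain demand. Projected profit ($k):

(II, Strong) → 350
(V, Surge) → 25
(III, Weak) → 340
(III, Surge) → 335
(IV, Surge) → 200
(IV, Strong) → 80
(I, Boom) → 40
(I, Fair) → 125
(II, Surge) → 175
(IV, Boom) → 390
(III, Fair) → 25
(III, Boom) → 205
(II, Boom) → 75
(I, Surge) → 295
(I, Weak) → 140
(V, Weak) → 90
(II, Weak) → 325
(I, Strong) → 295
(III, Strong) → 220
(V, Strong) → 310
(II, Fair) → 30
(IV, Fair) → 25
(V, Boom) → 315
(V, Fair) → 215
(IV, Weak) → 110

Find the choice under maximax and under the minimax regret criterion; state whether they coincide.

Row maxima: I=295, II=350, III=340, IV=390, V=315
Best best-case = 390 → IV.
Column bests: Weak=340, Fair=215, Strong=350, Boom=390, Surge=335.
I regrets: 200, 90, 55, 350, 40 → max 350
II regrets: 15, 185, 0, 315, 160 → max 315
III regrets: 0, 190, 130, 185, 0 → max 190
IV regrets: 230, 190, 270, 0, 135 → max 270
V regrets: 250, 0, 40, 75, 310 → max 310
Smallest max regret = 190 → III.

maximax → IV; minimax regret → III (disagree)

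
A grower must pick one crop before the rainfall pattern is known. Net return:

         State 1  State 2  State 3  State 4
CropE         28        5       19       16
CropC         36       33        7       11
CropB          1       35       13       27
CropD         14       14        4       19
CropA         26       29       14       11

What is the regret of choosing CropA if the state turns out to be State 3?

Best payoff under State 3 is 19.
Regret = 19 − 14 = 5.

5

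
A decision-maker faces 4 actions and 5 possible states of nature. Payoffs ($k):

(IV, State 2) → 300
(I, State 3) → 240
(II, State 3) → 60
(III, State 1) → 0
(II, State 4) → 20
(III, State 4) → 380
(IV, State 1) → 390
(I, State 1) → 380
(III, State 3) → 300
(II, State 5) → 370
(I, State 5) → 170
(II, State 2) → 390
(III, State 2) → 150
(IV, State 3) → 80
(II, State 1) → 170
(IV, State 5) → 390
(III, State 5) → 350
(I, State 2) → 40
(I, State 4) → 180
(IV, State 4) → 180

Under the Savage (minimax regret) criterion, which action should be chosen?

Column bests: State 1=390, State 2=390, State 3=300, State 4=380, State 5=390.
I regrets: 10, 350, 60, 200, 220 → max 350
II regrets: 220, 0, 240, 360, 20 → max 360
III regrets: 390, 240, 0, 0, 40 → max 390
IV regrets: 0, 90, 220, 200, 0 → max 220
Smallest max regret = 220 → IV.

IV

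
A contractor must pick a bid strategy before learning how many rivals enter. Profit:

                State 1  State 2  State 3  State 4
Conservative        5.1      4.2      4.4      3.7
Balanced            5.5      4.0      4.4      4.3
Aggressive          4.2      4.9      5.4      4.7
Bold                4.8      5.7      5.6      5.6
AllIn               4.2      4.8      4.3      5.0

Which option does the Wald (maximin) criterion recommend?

Bold

Row minima: Conservative=3.7, Balanced=4.0, Aggressive=4.2, Bold=4.8, AllIn=4.2
Best worst-case = 4.8 → Bold.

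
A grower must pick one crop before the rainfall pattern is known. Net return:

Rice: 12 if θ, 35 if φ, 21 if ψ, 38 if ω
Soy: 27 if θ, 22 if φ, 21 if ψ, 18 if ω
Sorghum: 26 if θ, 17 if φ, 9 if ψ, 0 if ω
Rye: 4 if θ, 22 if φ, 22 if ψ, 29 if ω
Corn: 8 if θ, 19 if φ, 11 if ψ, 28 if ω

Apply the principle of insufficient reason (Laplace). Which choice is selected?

Row averages: Rice=26.5, Soy=22, Sorghum=13, Rye=19.25, Corn=16.5
Highest average = 26.5 → Rice.

Rice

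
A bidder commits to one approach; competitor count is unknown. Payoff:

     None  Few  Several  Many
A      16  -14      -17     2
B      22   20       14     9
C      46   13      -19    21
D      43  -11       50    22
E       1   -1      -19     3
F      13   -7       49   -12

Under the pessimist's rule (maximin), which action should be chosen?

B

Row minima: A=-17, B=9, C=-19, D=-11, E=-19, F=-12
Best worst-case = 9 → B.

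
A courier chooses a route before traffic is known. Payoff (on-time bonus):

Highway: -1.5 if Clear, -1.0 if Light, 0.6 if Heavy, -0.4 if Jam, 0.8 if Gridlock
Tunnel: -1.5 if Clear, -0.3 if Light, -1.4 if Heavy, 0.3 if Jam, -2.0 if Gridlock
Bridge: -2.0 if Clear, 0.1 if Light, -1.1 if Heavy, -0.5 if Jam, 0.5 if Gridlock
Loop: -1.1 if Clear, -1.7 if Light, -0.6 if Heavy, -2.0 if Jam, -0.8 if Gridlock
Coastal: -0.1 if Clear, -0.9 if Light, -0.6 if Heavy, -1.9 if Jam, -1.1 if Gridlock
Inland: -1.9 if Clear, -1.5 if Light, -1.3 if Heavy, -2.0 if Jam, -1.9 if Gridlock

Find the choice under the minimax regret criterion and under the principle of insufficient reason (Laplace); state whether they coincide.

Column bests: Clear=-0.1, Light=0.1, Heavy=0.6, Jam=0.3, Gridlock=0.8.
Highway regrets: 1.4, 1.1, 0.0, 0.7, 0.0 → max 1.4
Tunnel regrets: 1.4, 0.4, 2.0, 0.0, 2.8 → max 2.8
Bridge regrets: 1.9, 0.0, 1.7, 0.8, 0.3 → max 1.9
Loop regrets: 1.0, 1.8, 1.2, 2.3, 1.6 → max 2.3
Coastal regrets: 0.0, 1.0, 1.2, 2.2, 1.9 → max 2.2
Inland regrets: 1.8, 1.6, 1.9, 2.3, 2.7 → max 2.7
Smallest max regret = 1.4 → Highway.
Row averages: Highway=-0.3, Tunnel=-0.98, Bridge=-0.6, Loop=-1.24, Coastal=-0.92, Inland=-1.72
Highest average = -0.3 → Highway.

minimax regret → Highway; laplace → Highway (agree)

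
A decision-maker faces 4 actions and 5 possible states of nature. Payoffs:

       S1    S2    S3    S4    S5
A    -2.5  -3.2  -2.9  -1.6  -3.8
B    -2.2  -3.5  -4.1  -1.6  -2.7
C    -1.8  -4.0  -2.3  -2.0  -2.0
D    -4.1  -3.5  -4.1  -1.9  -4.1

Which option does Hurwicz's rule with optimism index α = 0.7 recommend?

A: 0.7·(-1.6) + 0.3·(-3.8) = -2.26
B: 0.7·(-1.6) + 0.3·(-4.1) = -2.35
C: 0.7·(-1.8) + 0.3·(-4.0) = -2.46
D: 0.7·(-1.9) + 0.3·(-4.1) = -2.56
Highest Hurwicz score = -2.26 → A.

A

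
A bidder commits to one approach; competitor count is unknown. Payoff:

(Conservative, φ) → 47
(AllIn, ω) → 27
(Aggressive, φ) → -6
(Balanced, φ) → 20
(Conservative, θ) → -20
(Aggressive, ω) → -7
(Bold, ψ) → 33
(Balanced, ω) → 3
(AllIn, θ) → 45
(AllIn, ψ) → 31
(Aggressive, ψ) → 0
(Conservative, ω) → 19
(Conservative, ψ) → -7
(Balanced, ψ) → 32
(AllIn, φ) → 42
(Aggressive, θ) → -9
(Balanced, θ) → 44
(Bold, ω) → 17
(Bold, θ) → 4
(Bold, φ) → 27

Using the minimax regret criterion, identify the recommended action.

AllIn

Column bests: θ=45, φ=47, ψ=33, ω=27.
Conservative regrets: 65, 0, 40, 8 → max 65
Balanced regrets: 1, 27, 1, 24 → max 27
Aggressive regrets: 54, 53, 33, 34 → max 54
Bold regrets: 41, 20, 0, 10 → max 41
AllIn regrets: 0, 5, 2, 0 → max 5
Smallest max regret = 5 → AllIn.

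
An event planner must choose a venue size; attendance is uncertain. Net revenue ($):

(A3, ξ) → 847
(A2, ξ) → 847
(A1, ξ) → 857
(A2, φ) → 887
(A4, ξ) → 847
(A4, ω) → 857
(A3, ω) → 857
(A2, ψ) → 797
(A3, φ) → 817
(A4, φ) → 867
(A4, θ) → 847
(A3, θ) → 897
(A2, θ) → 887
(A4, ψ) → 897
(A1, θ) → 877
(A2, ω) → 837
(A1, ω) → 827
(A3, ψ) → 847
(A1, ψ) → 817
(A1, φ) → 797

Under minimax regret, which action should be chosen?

A4

Column bests: θ=897, φ=887, ψ=897, ω=857, ξ=857.
A1 regrets: 20, 90, 80, 30, 0 → max 90
A2 regrets: 10, 0, 100, 20, 10 → max 100
A3 regrets: 0, 70, 50, 0, 10 → max 70
A4 regrets: 50, 20, 0, 0, 10 → max 50
Smallest max regret = 50 → A4.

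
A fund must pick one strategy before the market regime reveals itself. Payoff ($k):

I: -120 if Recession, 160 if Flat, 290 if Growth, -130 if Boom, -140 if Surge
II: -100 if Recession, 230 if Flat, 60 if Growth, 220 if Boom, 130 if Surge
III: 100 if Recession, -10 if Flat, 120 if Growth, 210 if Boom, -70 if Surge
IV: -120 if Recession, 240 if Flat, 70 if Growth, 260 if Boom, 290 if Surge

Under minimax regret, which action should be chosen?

IV

Column bests: Recession=100, Flat=240, Growth=290, Boom=260, Surge=290.
I regrets: 220, 80, 0, 390, 430 → max 430
II regrets: 200, 10, 230, 40, 160 → max 230
III regrets: 0, 250, 170, 50, 360 → max 360
IV regrets: 220, 0, 220, 0, 0 → max 220
Smallest max regret = 220 → IV.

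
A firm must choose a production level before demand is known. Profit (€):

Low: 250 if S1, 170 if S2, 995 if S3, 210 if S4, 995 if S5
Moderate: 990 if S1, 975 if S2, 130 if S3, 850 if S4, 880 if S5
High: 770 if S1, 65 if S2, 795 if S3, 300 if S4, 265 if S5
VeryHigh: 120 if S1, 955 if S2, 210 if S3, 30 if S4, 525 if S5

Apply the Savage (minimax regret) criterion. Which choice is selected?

Low

Column bests: S1=990, S2=975, S3=995, S4=850, S5=995.
Low regrets: 740, 805, 0, 640, 0 → max 805
Moderate regrets: 0, 0, 865, 0, 115 → max 865
High regrets: 220, 910, 200, 550, 730 → max 910
VeryHigh regrets: 870, 20, 785, 820, 470 → max 870
Smallest max regret = 805 → Low.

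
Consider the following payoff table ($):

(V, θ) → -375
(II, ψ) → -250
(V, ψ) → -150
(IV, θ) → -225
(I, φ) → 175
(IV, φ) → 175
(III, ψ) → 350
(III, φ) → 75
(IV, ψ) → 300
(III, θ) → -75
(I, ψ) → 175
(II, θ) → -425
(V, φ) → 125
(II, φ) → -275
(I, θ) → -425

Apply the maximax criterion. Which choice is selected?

III

Row maxima: I=175, II=-250, III=350, IV=300, V=125
Best best-case = 350 → III.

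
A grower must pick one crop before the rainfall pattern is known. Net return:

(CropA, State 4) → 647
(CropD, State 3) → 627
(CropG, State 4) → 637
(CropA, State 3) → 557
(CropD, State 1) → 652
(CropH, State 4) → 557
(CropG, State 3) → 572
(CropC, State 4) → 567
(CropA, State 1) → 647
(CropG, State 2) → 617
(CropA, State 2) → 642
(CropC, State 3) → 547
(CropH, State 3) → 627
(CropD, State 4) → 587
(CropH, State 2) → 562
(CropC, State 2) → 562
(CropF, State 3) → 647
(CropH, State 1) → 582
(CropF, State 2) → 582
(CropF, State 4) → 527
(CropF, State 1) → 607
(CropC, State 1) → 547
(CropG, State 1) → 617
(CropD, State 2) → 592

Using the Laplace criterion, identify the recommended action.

CropA

Row averages: CropA=623.25, CropD=614.5, CropH=582, CropG=610.75, CropC=555.75, CropF=590.75
Highest average = 623.25 → CropA.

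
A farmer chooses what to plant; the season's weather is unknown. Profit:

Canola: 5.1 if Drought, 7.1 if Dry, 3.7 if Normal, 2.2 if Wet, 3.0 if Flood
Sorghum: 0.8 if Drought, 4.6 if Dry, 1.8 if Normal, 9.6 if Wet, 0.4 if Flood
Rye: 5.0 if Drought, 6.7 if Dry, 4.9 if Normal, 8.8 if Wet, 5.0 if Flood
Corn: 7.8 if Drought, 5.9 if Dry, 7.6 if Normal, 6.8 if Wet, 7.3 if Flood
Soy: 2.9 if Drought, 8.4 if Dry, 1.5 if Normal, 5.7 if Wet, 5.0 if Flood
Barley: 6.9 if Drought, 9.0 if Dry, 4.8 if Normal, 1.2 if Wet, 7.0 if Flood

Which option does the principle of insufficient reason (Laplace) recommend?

Row averages: Canola=4.22, Sorghum=3.44, Rye=6.08, Corn=7.08, Soy=4.7, Barley=5.78
Highest average = 7.08 → Corn.

Corn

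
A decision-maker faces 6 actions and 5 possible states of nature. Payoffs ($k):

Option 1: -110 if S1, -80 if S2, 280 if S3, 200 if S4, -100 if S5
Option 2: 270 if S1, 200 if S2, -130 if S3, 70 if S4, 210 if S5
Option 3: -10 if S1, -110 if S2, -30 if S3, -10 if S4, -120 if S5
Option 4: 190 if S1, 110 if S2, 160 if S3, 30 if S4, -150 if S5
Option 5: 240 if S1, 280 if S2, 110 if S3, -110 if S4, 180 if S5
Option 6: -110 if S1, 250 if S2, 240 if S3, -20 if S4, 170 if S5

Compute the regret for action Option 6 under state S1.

Best payoff under S1 is 270.
Regret = 270 − (-110) = 380.

380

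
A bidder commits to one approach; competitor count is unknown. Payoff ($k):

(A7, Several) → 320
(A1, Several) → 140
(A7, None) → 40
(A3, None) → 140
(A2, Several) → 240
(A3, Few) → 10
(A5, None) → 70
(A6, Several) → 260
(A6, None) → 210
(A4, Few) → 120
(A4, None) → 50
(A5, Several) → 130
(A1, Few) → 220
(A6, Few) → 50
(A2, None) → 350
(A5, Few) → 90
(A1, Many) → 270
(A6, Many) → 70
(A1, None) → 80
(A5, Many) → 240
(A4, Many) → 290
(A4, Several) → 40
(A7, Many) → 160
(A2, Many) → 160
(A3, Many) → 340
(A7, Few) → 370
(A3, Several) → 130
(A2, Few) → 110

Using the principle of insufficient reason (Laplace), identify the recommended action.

A7

Row averages: A1=177.5, A2=215, A3=155, A4=125, A5=132.5, A6=147.5, A7=222.5
Highest average = 222.5 → A7.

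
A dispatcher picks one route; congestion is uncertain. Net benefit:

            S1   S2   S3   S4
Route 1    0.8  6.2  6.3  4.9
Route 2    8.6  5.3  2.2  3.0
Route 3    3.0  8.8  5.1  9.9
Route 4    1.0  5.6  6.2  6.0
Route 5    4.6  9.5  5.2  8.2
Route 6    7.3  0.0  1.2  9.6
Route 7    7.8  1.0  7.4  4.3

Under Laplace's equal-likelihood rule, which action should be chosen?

Route 5

Row averages: Route 1=4.55, Route 2=4.775, Route 3=6.7, Route 4=4.7, Route 5=6.875, Route 6=4.525, Route 7=5.125
Highest average = 6.875 → Route 5.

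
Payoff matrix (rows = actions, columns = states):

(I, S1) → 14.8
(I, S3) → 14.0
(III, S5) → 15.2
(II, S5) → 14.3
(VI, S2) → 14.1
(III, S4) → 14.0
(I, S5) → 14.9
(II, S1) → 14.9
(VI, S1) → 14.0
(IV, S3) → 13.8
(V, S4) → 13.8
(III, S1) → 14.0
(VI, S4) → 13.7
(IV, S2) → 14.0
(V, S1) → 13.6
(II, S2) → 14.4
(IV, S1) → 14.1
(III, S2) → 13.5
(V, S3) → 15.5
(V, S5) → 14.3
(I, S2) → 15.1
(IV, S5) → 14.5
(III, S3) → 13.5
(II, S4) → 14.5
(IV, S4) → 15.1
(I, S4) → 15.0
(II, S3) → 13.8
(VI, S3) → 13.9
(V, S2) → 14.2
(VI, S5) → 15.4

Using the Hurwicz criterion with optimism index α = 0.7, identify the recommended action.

V

I: 0.7·15.1 + 0.3·14.0 = 14.77
II: 0.7·14.9 + 0.3·13.8 = 14.57
III: 0.7·15.2 + 0.3·13.5 = 14.69
IV: 0.7·15.1 + 0.3·13.8 = 14.71
V: 0.7·15.5 + 0.3·13.6 = 14.93
VI: 0.7·15.4 + 0.3·13.7 = 14.89
Highest Hurwicz score = 14.93 → V.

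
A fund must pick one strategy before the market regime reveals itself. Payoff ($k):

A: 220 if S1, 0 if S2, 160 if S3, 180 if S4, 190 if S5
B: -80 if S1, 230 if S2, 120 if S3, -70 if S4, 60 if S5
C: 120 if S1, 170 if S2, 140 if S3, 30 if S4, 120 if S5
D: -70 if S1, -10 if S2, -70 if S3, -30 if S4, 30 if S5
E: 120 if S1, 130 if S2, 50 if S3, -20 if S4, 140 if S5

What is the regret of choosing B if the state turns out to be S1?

Best payoff under S1 is 220.
Regret = 220 − (-80) = 300.

300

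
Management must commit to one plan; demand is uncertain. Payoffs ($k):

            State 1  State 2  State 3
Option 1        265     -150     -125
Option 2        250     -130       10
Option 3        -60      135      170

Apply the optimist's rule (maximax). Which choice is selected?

Option 1

Row maxima: Option 1=265, Option 2=250, Option 3=170
Best best-case = 265 → Option 1.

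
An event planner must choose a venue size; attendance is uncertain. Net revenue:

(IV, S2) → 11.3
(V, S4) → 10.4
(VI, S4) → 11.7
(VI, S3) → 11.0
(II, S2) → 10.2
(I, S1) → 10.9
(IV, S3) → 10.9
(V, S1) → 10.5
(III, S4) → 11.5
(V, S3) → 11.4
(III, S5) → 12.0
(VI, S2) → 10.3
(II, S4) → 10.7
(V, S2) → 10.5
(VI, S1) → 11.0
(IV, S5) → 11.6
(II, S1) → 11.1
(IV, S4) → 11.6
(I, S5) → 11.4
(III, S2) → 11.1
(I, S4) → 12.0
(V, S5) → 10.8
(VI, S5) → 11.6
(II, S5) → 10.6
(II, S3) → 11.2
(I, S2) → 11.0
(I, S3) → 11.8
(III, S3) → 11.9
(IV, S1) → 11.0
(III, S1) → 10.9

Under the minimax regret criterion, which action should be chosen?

III

Column bests: S1=11.1, S2=11.3, S3=11.9, S4=12.0, S5=12.0.
I regrets: 0.2, 0.3, 0.1, 0.0, 0.6 → max 0.6
II regrets: 0.0, 1.1, 0.7, 1.3, 1.4 → max 1.4
III regrets: 0.2, 0.2, 0.0, 0.5, 0.0 → max 0.5
IV regrets: 0.1, 0.0, 1.0, 0.4, 0.4 → max 1.0
V regrets: 0.6, 0.8, 0.5, 1.6, 1.2 → max 1.6
VI regrets: 0.1, 1.0, 0.9, 0.3, 0.4 → max 1.0
Smallest max regret = 0.5 → III.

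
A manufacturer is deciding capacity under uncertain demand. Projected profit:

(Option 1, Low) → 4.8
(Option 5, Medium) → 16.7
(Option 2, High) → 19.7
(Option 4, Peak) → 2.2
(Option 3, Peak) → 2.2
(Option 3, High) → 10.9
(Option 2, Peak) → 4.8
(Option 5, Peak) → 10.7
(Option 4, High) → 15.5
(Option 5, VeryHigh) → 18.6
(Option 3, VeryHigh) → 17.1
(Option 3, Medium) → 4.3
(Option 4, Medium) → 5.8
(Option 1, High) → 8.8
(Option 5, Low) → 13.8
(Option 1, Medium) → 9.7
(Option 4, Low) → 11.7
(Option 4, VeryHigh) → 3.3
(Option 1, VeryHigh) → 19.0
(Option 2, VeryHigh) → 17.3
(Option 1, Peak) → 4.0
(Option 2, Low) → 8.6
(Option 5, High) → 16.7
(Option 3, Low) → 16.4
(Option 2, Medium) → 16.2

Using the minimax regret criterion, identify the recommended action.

Option 5

Column bests: Low=16.4, Medium=16.7, High=19.7, VeryHigh=19.0, Peak=10.7.
Option 1 regrets: 11.6, 7.0, 10.9, 0.0, 6.7 → max 11.6
Option 2 regrets: 7.8, 0.5, 0.0, 1.7, 5.9 → max 7.8
Option 3 regrets: 0.0, 12.4, 8.8, 1.9, 8.5 → max 12.4
Option 4 regrets: 4.7, 10.9, 4.2, 15.7, 8.5 → max 15.7
Option 5 regrets: 2.6, 0.0, 3.0, 0.4, 0.0 → max 3.0
Smallest max regret = 3.0 → Option 5.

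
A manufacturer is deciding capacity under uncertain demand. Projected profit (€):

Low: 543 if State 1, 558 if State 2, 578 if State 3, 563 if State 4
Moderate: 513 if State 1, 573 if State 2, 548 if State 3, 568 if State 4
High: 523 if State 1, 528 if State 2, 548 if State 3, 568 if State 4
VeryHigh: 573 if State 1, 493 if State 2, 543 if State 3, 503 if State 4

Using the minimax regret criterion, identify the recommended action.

Low

Column bests: State 1=573, State 2=573, State 3=578, State 4=568.
Low regrets: 30, 15, 0, 5 → max 30
Moderate regrets: 60, 0, 30, 0 → max 60
High regrets: 50, 45, 30, 0 → max 50
VeryHigh regrets: 0, 80, 35, 65 → max 80
Smallest max regret = 30 → Low.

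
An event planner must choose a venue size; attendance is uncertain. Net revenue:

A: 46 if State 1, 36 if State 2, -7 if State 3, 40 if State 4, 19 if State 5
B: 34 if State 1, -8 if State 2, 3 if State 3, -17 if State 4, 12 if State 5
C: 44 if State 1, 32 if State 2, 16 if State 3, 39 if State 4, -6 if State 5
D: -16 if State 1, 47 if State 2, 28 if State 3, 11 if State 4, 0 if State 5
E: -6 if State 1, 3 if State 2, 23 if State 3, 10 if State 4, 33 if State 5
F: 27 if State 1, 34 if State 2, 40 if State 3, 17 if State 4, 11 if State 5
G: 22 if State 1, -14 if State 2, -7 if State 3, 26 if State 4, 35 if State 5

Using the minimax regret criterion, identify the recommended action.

Column bests: State 1=46, State 2=47, State 3=40, State 4=40, State 5=35.
A regrets: 0, 11, 47, 0, 16 → max 47
B regrets: 12, 55, 37, 57, 23 → max 57
C regrets: 2, 15, 24, 1, 41 → max 41
D regrets: 62, 0, 12, 29, 35 → max 62
E regrets: 52, 44, 17, 30, 2 → max 52
F regrets: 19, 13, 0, 23, 24 → max 24
G regrets: 24, 61, 47, 14, 0 → max 61
Smallest max regret = 24 → F.

F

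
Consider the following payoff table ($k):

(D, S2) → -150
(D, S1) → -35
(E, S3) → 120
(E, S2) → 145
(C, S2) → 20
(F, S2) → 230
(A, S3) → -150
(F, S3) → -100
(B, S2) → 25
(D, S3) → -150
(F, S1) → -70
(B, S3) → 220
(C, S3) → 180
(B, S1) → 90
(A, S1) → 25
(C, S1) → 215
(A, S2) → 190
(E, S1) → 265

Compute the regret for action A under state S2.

40

Best payoff under S2 is 230.
Regret = 230 − 190 = 40.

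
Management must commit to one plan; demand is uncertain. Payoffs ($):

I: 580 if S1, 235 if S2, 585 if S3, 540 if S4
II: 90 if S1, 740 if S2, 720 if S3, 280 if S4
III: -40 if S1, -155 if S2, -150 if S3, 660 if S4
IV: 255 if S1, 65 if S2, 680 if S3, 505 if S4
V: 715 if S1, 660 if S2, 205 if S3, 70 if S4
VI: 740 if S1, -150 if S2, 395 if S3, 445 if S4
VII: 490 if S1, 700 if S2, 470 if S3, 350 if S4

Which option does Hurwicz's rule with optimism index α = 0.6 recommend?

VII

I: 0.6·585 + 0.4·235 = 445
II: 0.6·740 + 0.4·90 = 480
III: 0.6·660 + 0.4·(-155) = 334
IV: 0.6·680 + 0.4·65 = 434
V: 0.6·715 + 0.4·70 = 457
VI: 0.6·740 + 0.4·(-150) = 384
VII: 0.6·700 + 0.4·350 = 560
Highest Hurwicz score = 560 → VII.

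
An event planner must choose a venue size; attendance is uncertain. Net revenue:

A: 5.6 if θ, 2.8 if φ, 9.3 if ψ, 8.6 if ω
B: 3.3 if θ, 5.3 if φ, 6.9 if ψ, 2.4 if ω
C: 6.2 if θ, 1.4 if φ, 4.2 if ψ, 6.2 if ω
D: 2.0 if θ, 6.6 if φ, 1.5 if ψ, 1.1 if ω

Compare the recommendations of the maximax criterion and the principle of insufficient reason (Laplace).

maximax → A; laplace → A (agree)

Row maxima: A=9.3, B=6.9, C=6.2, D=6.6
Best best-case = 9.3 → A.
Row averages: A=6.575, B=4.475, C=4.5, D=2.8
Highest average = 6.575 → A.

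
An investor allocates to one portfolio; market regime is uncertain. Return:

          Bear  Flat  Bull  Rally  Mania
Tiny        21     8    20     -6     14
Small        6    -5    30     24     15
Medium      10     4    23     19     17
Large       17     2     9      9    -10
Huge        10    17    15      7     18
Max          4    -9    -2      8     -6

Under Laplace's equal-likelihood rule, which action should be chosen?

Row averages: Tiny=11.4, Small=14, Medium=14.6, Large=5.4, Huge=13.4, Max=-1
Highest average = 14.6 → Medium.

Medium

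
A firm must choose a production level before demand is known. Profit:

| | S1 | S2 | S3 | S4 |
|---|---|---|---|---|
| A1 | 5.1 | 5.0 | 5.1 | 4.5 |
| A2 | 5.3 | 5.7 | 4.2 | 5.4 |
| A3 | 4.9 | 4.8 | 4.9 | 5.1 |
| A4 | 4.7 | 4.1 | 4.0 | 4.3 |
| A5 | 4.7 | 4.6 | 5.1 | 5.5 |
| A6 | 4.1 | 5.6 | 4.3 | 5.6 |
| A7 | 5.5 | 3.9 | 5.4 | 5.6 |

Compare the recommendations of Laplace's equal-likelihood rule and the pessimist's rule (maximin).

Row averages: A1=4.925, A2=5.15, A3=4.925, A4=4.275, A5=4.975, A6=4.9, A7=5.1
Highest average = 5.15 → A2.
Row minima: A1=4.5, A2=4.2, A3=4.8, A4=4.0, A5=4.6, A6=4.1, A7=3.9
Best worst-case = 4.8 → A3.

laplace → A2; maximin → A3 (disagree)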